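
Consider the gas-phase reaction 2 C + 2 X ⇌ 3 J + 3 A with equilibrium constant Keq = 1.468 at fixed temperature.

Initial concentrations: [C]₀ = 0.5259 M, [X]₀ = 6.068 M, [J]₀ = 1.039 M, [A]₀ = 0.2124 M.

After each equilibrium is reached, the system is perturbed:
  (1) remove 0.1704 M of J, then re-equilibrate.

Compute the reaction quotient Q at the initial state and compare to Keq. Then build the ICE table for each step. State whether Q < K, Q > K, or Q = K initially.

Q₀ = 0.001055 vs Keq = 1.468 ⇒ Q<K, forward
Step 1:
                  C         X         J         A
  I          0.5259     6.068     1.039    0.2124
  C         -0.3484   -0.3484    0.5226    0.5226
  E          0.1775      5.72     1.562     0.735
  solve Keq expr → x = 0.1742; check Q = 1.468
Then remove 0.1704 M of J.
Step 2:
                  C         X         J         A
  I          0.1775      5.72     1.391     0.735
  C         -0.0162   -0.0162    0.0243    0.0243
  E          0.1613     5.703     1.416    0.7593
  solve Keq expr → x = 0.0081; check Q = 1.468

Q₀ = 0.001055; Q < K (proceeds forward)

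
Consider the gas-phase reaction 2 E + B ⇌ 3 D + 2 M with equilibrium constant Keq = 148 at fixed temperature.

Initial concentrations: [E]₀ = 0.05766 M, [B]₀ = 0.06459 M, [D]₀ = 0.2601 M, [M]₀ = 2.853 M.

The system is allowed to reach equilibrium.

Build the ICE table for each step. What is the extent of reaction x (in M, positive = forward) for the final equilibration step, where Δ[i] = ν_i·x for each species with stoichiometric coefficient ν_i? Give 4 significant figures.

x = -0.0137 M

Q₀ = 667 vs Keq = 148 ⇒ Q>K, reverse
Step 1:
                    E           B           D           M
  I           0.05766     0.06459      0.2601       2.853
  C           0.02741      0.0137    -0.04111    -0.02741
  E           0.08507     0.07829       0.219       2.826
  solve Keq expr → x = -0.0137; check Q = 148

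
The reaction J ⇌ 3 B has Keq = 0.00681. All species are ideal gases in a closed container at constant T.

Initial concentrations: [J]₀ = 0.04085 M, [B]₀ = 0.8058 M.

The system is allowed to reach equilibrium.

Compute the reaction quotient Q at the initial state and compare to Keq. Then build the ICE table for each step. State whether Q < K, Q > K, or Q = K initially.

Q₀ = 12.81 vs Keq = 0.00681 ⇒ Q>K, reverse
Step 1:
                   J          B
  init       0.04085     0.8058
  Δ           0.2278    -0.6835
  eq          0.2687     0.1223
  solve Keq expr → x = -0.2278; check Q = 0.00681

Q₀ = 12.81; Q > K (proceeds reverse)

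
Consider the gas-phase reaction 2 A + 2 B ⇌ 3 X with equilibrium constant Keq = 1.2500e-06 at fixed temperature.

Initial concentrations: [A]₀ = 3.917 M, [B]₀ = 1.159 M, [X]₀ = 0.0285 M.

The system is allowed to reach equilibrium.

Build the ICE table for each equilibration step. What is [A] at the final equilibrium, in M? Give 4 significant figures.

Q₀ = 1.1232e-06 vs Keq = 1.2500e-06 ⇒ Q<K, forward
Step 1:
                   A          B          X
  Initial      3.917      1.159     0.0285
  Change  -6.7962e-04 -6.7962e-04   0.001019
  Equil        3.916      1.158    0.02952
  solve Keq expr → x = 3.3981e-04; check Q = 1.2500e-06

[A]_eq = 3.916 M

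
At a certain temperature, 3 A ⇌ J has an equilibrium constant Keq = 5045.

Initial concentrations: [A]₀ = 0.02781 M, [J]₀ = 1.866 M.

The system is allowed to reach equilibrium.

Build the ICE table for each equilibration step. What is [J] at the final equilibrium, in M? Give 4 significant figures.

[J]_eq = 1.851 M

Q₀ = 8.6758e+04 vs Keq = 5045 ⇒ Q>K, reverse
Step 1:
                   A          J
  I          0.02781      1.866
  C          0.04378   -0.01459
  E          0.07159      1.851
  solve Keq expr → x = -0.01459; check Q = 5045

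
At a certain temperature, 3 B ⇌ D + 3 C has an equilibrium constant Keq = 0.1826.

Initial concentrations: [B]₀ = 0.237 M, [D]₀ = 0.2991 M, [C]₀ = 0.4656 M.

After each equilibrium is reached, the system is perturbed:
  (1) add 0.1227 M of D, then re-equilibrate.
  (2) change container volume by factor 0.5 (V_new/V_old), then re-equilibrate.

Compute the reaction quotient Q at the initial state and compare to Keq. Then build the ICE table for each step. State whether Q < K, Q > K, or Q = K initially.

Q₀ = 2.268; Q > K (proceeds reverse)

Q₀ = 2.268 vs Keq = 0.1826 ⇒ Q>K, reverse
Step 1:
                  B         D         C
  Initial     0.237    0.2991    0.4656
  Change     0.1337  -0.04457   -0.1337
  Equil      0.3707    0.2545    0.3319
  solve Keq expr → x = -0.04457; check Q = 0.1826
Then add 0.1227 M of D.
Step 2:
                  B         D         C
  Initial    0.3707    0.3772    0.3319
  Change    0.02173 -0.007244  -0.02173
  Equil      0.3925      0.37    0.3101
  solve Keq expr → x = -0.007244; check Q = 0.1826
Then change container volume by factor 0.5 (V_new/V_old).
Step 3:
                  B         D         C
  Initial    0.7849      0.74    0.6203
  Change    0.07483  -0.02494  -0.07483
  Equil      0.8597     0.715    0.5455
  solve Keq expr → x = -0.02494; check Q = 0.1826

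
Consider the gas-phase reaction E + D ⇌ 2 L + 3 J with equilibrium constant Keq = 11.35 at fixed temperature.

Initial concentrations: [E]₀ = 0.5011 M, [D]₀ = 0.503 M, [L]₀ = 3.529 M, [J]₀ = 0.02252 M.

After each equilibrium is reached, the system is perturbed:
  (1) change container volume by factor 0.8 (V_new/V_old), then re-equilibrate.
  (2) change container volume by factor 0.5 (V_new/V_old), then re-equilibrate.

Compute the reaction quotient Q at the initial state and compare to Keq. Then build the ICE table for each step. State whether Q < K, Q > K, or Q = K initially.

Q₀ = 5.6431e-04; Q < K (proceeds forward)

Q₀ = 5.6431e-04 vs Keq = 11.35 ⇒ Q<K, forward
Step 1:
                  E         D         L         J
  I          0.5011     0.503     3.529   0.02252
  C         -0.1463   -0.1463    0.2927     0.439
  E          0.3548    0.3567     3.822    0.4616
  solve Keq expr → x = 0.1463; check Q = 11.35
Then change container volume by factor 0.8 (V_new/V_old).
Step 2:
                  E         D         L         J
  I          0.4434    0.4458     4.777    0.5769
  C          0.0302    0.0302  -0.06041  -0.09061
  E          0.4736     0.476     4.717    0.4863
  solve Keq expr → x = -0.0302; check Q = 11.35
Then change container volume by factor 0.5 (V_new/V_old).
Step 3:
                  E         D         L         J
  I          0.9473     0.952     9.433    0.9727
  C          0.1426    0.1426   -0.2852   -0.4278
  E            1.09     1.095     9.148    0.5449
  solve Keq expr → x = -0.1426; check Q = 11.35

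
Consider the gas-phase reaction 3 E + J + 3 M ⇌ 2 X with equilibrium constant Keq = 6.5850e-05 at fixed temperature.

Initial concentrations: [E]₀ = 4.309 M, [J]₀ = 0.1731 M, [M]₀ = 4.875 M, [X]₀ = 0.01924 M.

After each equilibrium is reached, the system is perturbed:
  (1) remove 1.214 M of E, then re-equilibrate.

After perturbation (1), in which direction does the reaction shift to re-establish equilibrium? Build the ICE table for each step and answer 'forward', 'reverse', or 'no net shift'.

Q₀ = 2.3071e-07 vs Keq = 6.5850e-05 ⇒ Q<K, forward
Step 1:
                  E         J         M         X
  init        4.309    0.1731     4.875   0.01924
  Δ         -0.2601   -0.0867   -0.2601    0.1734
  eq          4.049    0.0864     4.615    0.1926
  solve Keq expr → x = 0.0867; check Q = 6.5850e-05
Then remove 1.214 M of E.
Step 2:
                  E         J         M         X
  init        2.835    0.0864     4.615    0.1926
  Δ          0.0812   0.02707    0.0812  -0.05413
  eq          2.916    0.1135     4.696    0.1385
  solve Keq expr → x = -0.02707; check Q = 6.5850e-05

Direction: reverse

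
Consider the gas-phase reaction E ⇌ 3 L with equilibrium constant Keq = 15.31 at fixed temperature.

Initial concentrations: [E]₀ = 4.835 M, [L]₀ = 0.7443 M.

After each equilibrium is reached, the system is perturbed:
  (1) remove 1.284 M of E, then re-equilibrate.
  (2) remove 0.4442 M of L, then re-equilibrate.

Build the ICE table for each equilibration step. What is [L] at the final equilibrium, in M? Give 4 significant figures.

[L]_eq = 3.381 M

Q₀ = 0.08528 vs Keq = 15.31 ⇒ Q<K, forward
Step 1:
                    E           L
  Initial       4.835      0.7443
  Change       -1.043       3.128
  Equil         3.792       3.872
  solve Keq expr → x = 1.043; check Q = 15.31
Then remove 1.284 M of E.
Step 2:
                    E           L
  Initial       2.508       3.872
  Change       0.1449     -0.4347
  Equil         2.653       3.438
  solve Keq expr → x = -0.1449; check Q = 15.31
Then remove 0.4442 M of L.
Step 3:
                    E           L
  Initial       2.653       2.993
  Change      -0.1292      0.3875
  Equil         2.524       3.381
  solve Keq expr → x = 0.1292; check Q = 15.31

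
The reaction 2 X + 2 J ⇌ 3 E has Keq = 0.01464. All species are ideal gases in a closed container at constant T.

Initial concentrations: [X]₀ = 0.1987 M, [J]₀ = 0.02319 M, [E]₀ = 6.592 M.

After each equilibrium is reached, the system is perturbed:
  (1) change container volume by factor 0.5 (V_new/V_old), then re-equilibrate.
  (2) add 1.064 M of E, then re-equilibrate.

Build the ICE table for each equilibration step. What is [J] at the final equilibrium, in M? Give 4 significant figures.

Q₀ = 1.3491e+07 vs Keq = 0.01464 ⇒ Q>K, reverse
Step 1:
                  X         J         E
  I          0.1987   0.02319     6.592
  C           3.494     3.494     -5.24
  E           3.692     3.517     1.352
  solve Keq expr → x = -1.747; check Q = 0.01464
Then change container volume by factor 0.5 (V_new/V_old).
Step 2:
                  X         J         E
  I           7.385     7.034     2.703
  C         -0.3306   -0.3306    0.4958
  E           7.054     6.703     3.199
  solve Keq expr → x = 0.1653; check Q = 0.01464
Then add 1.064 M of E.
Step 3:
                  X         J         E
  I           7.054     6.703     4.263
  C             0.5       0.5   -0.7501
  E           7.554     7.203     3.513
  solve Keq expr → x = -0.25; check Q = 0.01464

[J]_eq = 7.203 M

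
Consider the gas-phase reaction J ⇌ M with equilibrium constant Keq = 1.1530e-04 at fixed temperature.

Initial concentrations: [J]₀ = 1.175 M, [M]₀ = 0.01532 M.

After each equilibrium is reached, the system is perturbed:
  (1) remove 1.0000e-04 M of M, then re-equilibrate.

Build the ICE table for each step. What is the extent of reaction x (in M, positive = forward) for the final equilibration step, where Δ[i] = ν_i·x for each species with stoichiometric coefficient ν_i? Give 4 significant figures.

Q₀ = 0.01304 vs Keq = 1.1530e-04 ⇒ Q>K, reverse
Step 1:
                    J           M
  I             1.175     0.01532
  C           0.01518    -0.01518
  E              1.19  1.3723e-04
  solve Keq expr → x = -0.01518; check Q = 1.1530e-04
Then remove 1.0000e-04 M of M.
Step 2:
                    J           M
  I              1.19  3.7228e-05
  C       -9.9988e-05  9.9988e-05
  E              1.19  1.3722e-04
  solve Keq expr → x = 9.9988e-05; check Q = 1.1530e-04

x = 9.9988e-05 M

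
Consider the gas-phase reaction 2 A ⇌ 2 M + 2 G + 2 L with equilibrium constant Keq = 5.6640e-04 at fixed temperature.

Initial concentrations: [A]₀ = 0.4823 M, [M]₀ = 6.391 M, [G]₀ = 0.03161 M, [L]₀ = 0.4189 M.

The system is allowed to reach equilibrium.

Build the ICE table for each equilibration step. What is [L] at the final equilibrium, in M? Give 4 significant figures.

[L]_eq = 0.3921 M

Q₀ = 0.03079 vs Keq = 5.6640e-04 ⇒ Q>K, reverse
Step 1:
                    A           M           G           L
  I            0.4823       6.391     0.03161      0.4189
  C           0.02676    -0.02676    -0.02676    -0.02676
  E            0.5091       6.364    0.004854      0.3921
  solve Keq expr → x = -0.01338; check Q = 5.6640e-04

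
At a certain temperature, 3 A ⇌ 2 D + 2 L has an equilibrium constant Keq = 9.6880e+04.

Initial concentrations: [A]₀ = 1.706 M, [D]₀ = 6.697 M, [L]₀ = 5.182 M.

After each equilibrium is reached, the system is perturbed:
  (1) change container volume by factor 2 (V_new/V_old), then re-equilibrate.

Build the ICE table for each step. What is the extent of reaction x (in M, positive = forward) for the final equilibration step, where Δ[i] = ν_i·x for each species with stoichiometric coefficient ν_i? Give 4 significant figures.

Q₀ = 242.6 vs Keq = 9.6880e+04 ⇒ Q<K, forward
Step 1:
                   A          D          L
  I            1.706      6.697      5.182
  C           -1.423     0.9486     0.9486
  E           0.2831      7.646      6.131
  solve Keq expr → x = 0.4743; check Q = 9.6880e+04
Then change container volume by factor 2 (V_new/V_old).
Step 2:
                   A          D          L
  I           0.1415      3.823      3.065
  C         -0.02836    0.01891    0.01891
  E           0.1132      3.842      3.084
  solve Keq expr → x = 0.009455; check Q = 9.6880e+04

x = 0.009455 M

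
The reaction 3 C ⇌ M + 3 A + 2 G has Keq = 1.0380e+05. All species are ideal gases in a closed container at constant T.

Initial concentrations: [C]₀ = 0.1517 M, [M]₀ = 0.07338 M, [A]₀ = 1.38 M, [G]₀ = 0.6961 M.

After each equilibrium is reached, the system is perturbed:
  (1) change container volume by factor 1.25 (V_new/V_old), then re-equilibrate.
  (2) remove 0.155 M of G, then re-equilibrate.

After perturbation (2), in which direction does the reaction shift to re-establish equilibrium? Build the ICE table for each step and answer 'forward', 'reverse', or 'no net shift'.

Q₀ = 26.77 vs Keq = 1.0380e+05 ⇒ Q<K, forward
Step 1:
                    C           M           A           G
  init         0.1517     0.07338        1.38      0.6961
  Δ           -0.1381     0.04604      0.1381     0.09208
  eq          0.01357      0.1194       1.518      0.7882
  solve Keq expr → x = 0.04604; check Q = 1.0380e+05
Then change container volume by factor 1.25 (V_new/V_old).
Step 2:
                    C           M           A           G
  init        0.01086     0.09554       1.215      0.6305
  Δ         -0.002122  7.0737e-04    0.002122    0.001415
  eq         0.008737     0.09625       1.217       0.632
  solve Keq expr → x = 7.0737e-04; check Q = 1.0380e+05
Then remove 0.155 M of G.
Step 3:
                    C           M           A           G
  init       0.008737     0.09625       1.217       0.477
  Δ         -0.001464  4.8785e-04    0.001464  9.7570e-04
  eq         0.007273     0.09673       1.218      0.4779
  solve Keq expr → x = 4.8785e-04; check Q = 1.0380e+05

Direction: forward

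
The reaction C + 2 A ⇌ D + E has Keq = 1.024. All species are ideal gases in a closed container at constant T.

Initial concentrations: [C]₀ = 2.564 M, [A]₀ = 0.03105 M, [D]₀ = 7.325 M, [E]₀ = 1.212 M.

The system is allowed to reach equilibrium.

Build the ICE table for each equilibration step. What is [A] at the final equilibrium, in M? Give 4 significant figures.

[A]_eq = 1.166 M

Q₀ = 3591 vs Keq = 1.024 ⇒ Q>K, reverse
Step 1:
                    C           A           D           E
  Initial       2.564     0.03105       7.325       1.212
  Change       0.5673       1.135     -0.5673     -0.5673
  Equil         3.131       1.166       6.758      0.6447
  solve Keq expr → x = -0.5673; check Q = 1.024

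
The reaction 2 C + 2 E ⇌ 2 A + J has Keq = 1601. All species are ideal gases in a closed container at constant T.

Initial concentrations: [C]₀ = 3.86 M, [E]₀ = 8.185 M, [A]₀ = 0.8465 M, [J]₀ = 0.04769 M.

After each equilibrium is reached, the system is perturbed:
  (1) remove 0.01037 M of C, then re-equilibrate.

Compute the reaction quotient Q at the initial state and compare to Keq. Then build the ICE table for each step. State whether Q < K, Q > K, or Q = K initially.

Q₀ = 3.4235e-05 vs Keq = 1601 ⇒ Q<K, forward
Step 1:
                   C          E          A          J
  Initial       3.86      8.185     0.8465    0.04769
  Change      -3.823     -3.823      3.823      1.911
  Equil      0.03744      4.362      4.669      1.959
  solve Keq expr → x = 1.911; check Q = 1601
Then remove 0.01037 M of C.
Step 2:
                   C          E          A          J
  Initial    0.02707      4.362      4.669      1.959
  Change     0.01015    0.01015   -0.01015  -0.005077
  Equil      0.03722      4.373      4.659      1.954
  solve Keq expr → x = -0.005077; check Q = 1601

Q₀ = 3.4235e-05; Q < K (proceeds forward)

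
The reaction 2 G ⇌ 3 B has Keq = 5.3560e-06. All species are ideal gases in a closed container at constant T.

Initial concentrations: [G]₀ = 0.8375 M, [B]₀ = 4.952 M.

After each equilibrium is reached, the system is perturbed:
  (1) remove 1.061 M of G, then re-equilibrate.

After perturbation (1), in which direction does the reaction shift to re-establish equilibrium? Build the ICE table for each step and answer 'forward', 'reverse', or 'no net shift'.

Q₀ = 173.1 vs Keq = 5.3560e-06 ⇒ Q>K, reverse
Step 1:
                   G          B
  I           0.8375      4.952
  C            3.271     -4.907
  E            4.109    0.04488
  solve Keq expr → x = -1.636; check Q = 5.3560e-06
Then remove 1.061 M of G.
Step 2:
                   G          B
  I            3.048    0.04488
  C         0.005374  -0.008061
  E            3.053    0.03682
  solve Keq expr → x = -0.002687; check Q = 5.3560e-06

Direction: reverse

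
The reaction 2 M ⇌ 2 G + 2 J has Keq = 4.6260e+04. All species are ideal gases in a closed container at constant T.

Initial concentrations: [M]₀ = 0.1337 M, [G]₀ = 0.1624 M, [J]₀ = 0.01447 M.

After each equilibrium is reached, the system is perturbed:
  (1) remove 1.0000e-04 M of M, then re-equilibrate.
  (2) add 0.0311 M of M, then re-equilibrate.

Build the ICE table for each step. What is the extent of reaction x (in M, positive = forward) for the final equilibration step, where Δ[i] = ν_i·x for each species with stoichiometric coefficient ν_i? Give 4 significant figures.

Q₀ = 3.0892e-04 vs Keq = 4.6260e+04 ⇒ Q<K, forward
Step 1:
                    M           G           J
  init         0.1337      0.1624     0.01447
  Δ           -0.1335      0.1335      0.1335
  eq       2.0356e-04      0.2959       0.148
  solve Keq expr → x = 0.06675; check Q = 4.6260e+04
Then remove 1.0000e-04 M of M.
Step 2:
                    M           G           J
  init     1.0356e-04      0.2959       0.148
  Δ        9.9794e-05 -9.9794e-05 -9.9794e-05
  eq       2.0336e-04      0.2958      0.1479
  solve Keq expr → x = -4.9897e-05; check Q = 4.6260e+04
Then add 0.0311 M of M.
Step 3:
                    M           G           J
  init         0.0313      0.2958      0.1479
  Δ          -0.03103     0.03103     0.03103
  eq       2.7185e-04      0.3268      0.1789
  solve Keq expr → x = 0.01552; check Q = 4.6260e+04

x = 0.01552 M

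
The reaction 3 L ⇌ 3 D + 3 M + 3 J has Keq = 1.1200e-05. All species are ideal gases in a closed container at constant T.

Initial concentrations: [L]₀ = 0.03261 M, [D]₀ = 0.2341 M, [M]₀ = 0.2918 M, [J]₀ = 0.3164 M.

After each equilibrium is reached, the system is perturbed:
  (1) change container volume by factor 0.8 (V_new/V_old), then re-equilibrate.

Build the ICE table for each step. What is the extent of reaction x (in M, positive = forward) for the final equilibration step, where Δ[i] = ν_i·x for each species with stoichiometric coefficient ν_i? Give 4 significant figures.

x = -0.006722 M

Q₀ = 0.2912 vs Keq = 1.1200e-05 ⇒ Q>K, reverse
Step 1:
                   L          D          M          J
  Initial    0.03261     0.2341     0.2918     0.3164
  Change      0.1245    -0.1245    -0.1245    -0.1245
  Equil       0.1571     0.1096     0.1673     0.1919
  solve Keq expr → x = -0.04151; check Q = 1.1200e-05
Then change container volume by factor 0.8 (V_new/V_old).
Step 2:
                   L          D          M          J
  Initial     0.1964      0.137     0.2091     0.2398
  Change     0.02017   -0.02017   -0.02017   -0.02017
  Equil       0.2166     0.1168     0.1889     0.2197
  solve Keq expr → x = -0.006722; check Q = 1.1200e-05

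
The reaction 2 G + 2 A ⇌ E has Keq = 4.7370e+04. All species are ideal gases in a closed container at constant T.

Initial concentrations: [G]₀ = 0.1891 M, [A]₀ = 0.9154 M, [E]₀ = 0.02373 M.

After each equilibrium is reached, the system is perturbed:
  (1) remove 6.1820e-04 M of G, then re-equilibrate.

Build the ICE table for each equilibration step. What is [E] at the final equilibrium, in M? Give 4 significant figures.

Q₀ = 0.7919 vs Keq = 4.7370e+04 ⇒ Q<K, forward
Step 1:
                  G         A         E
  Initial    0.1891    0.9154   0.02373
  Change    -0.1869   -0.1869   0.09347
  Equil    0.002159    0.7285    0.1172
  solve Keq expr → x = 0.09347; check Q = 4.7370e+04
Then remove 6.1820e-04 M of G.
Step 2:
                  G         A         E
  Initial  0.001541    0.7285    0.1172
  Change  6.1356e-04 6.1356e-04 -3.0678e-04
  Equil    0.002155    0.7291    0.1169
  solve Keq expr → x = -3.0678e-04; check Q = 4.7370e+04

[E]_eq = 0.1169 M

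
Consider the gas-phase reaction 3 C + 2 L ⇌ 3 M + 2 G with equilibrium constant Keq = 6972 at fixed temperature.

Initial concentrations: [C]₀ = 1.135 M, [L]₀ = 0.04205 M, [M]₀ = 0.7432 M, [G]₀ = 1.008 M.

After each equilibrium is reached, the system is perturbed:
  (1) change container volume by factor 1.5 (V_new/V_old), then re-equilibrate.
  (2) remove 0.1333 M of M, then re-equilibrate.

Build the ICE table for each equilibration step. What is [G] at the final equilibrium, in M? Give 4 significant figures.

[G]_eq = 0.6966 M

Q₀ = 161.3 vs Keq = 6972 ⇒ Q<K, forward
Step 1:
                    C           L           M           G
  I             1.135     0.04205      0.7432       1.008
  C          -0.05132    -0.03421     0.05132     0.03421
  E             1.084    0.007836      0.7945       1.042
  solve Keq expr → x = 0.01711; check Q = 6972
Then change container volume by factor 1.5 (V_new/V_old).
Step 2:
                    C           L           M           G
  I            0.7225    0.005224      0.5297      0.6948
  C                 0           0           0           0
  E            0.7225    0.005224      0.5297      0.6948
  solve Keq expr → x = 0; check Q = 6972
Then remove 0.1333 M of M.
Step 3:
                    C           L           M           G
  I            0.7225    0.005224      0.3964      0.6948
  C          -0.00267    -0.00178     0.00267     0.00178
  E            0.7198    0.003444      0.3991      0.6966
  solve Keq expr → x = 8.9004e-04; check Q = 6972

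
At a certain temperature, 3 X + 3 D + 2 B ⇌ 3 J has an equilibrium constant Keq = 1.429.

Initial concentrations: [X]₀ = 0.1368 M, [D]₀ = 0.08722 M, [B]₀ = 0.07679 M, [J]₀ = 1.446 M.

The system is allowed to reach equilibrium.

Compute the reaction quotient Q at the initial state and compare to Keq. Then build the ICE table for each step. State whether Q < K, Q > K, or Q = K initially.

Q₀ = 3.0185e+08 vs Keq = 1.429 ⇒ Q>K, reverse
Step 1:
                  X         D         B         J
  init       0.1368   0.08722   0.07679     1.446
  Δ          0.7907    0.7907    0.5271   -0.7907
  eq         0.9275    0.8779    0.6039    0.6553
  solve Keq expr → x = -0.2636; check Q = 1.429

Q₀ = 3.0185e+08; Q > K (proceeds reverse)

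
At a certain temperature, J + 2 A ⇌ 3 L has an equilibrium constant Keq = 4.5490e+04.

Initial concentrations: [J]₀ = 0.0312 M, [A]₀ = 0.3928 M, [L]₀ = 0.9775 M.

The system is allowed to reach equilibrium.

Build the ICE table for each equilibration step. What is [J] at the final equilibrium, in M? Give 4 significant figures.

[J]_eq = 2.4621e-04 M

Q₀ = 194 vs Keq = 4.5490e+04 ⇒ Q<K, forward
Step 1:
                  J         A         L
  init       0.0312    0.3928    0.9775
  Δ        -0.03095  -0.06191   0.09286
  eq      2.4621e-04    0.3309      1.07
  solve Keq expr → x = 0.03095; check Q = 4.5490e+04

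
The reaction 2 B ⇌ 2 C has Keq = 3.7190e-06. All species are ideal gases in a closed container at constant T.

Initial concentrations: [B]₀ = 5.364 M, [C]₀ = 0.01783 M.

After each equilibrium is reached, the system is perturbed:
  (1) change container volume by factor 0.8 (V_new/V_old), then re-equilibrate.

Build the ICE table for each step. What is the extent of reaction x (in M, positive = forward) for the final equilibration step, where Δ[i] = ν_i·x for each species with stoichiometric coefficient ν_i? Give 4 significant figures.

x = 0 M

Q₀ = 1.1049e-05 vs Keq = 3.7190e-06 ⇒ Q>K, reverse
Step 1:
                    B           C
  Initial       5.364     0.01783
  Change     0.007471   -0.007471
  Equil         5.371     0.01036
  solve Keq expr → x = -0.003736; check Q = 3.7190e-06
Then change container volume by factor 0.8 (V_new/V_old).
Step 2:
                    B           C
  Initial       6.714     0.01295
  Change            0           0
  Equil         6.714     0.01295
  solve Keq expr → x = 0; check Q = 3.7190e-06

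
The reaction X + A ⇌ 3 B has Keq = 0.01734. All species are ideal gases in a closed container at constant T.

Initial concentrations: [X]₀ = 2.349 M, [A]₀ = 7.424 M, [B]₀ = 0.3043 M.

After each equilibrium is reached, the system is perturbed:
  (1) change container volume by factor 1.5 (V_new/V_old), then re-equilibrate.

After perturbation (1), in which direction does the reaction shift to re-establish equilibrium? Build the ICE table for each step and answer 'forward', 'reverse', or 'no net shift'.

Direction: forward

Q₀ = 0.001616 vs Keq = 0.01734 ⇒ Q<K, forward
Step 1:
                   X          A          B
  Initial      2.349      7.424     0.3043
  Change     -0.1173    -0.1173      0.352
  Equil        2.232      7.307     0.6563
  solve Keq expr → x = 0.1173; check Q = 0.01734
Then change container volume by factor 1.5 (V_new/V_old).
Step 2:
                   X          A          B
  Initial      1.488      4.871     0.4376
  Change    -0.02012   -0.02012    0.06037
  Equil        1.468      4.851     0.4979
  solve Keq expr → x = 0.02012; check Q = 0.01734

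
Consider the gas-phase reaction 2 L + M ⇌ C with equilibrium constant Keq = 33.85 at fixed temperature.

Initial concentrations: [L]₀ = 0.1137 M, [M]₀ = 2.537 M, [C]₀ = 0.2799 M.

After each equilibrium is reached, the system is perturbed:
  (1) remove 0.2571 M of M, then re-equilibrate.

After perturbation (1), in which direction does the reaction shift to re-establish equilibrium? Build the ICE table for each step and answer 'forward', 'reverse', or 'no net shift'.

Direction: reverse

Q₀ = 8.534 vs Keq = 33.85 ⇒ Q<K, forward
Step 1:
                   L          M          C
  I           0.1137      2.537     0.2799
  C         -0.05362   -0.02681    0.02681
  E          0.06008       2.51     0.3067
  solve Keq expr → x = 0.02681; check Q = 33.85
Then remove 0.2571 M of M.
Step 2:
                   L          M          C
  I          0.06008      2.253     0.3067
  C          0.00315   0.001575  -0.001575
  E          0.06323      2.255     0.3051
  solve Keq expr → x = -0.001575; check Q = 33.85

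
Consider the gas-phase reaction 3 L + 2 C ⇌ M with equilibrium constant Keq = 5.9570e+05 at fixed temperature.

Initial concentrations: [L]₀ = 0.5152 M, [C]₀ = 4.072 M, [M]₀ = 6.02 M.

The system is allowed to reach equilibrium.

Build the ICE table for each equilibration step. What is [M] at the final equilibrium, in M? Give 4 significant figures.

[M]_eq = 6.189 M

Q₀ = 2.655 vs Keq = 5.9570e+05 ⇒ Q<K, forward
Step 1:
                   L          C          M
  Initial     0.5152      4.072       6.02
  Change     -0.5061    -0.3374     0.1687
  Equil     0.009065      3.735      6.189
  solve Keq expr → x = 0.1687; check Q = 5.9570e+05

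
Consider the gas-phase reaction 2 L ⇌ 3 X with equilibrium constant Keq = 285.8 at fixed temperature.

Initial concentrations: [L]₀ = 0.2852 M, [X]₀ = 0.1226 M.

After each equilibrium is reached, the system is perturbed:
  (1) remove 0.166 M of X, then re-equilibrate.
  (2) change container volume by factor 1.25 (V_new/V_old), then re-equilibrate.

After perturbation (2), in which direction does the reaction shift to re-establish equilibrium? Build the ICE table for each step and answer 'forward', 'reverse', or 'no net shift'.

Direction: forward

Q₀ = 0.02266 vs Keq = 285.8 ⇒ Q<K, forward
Step 1:
                   L          X
  Initial     0.2852     0.1226
  Change     -0.2632     0.3948
  Equil      0.02201     0.5174
  solve Keq expr → x = 0.1316; check Q = 285.8
Then remove 0.166 M of X.
Step 2:
                   L          X
  Initial    0.02201     0.3514
  Change   -0.008978    0.01347
  Equil      0.01304     0.3648
  solve Keq expr → x = 0.004489; check Q = 285.8
Then change container volume by factor 1.25 (V_new/V_old).
Step 3:
                   L          X
  Initial    0.01043     0.2919
  Change   -0.001027   0.001541
  Equil     0.009402     0.2934
  solve Keq expr → x = 5.1351e-04; check Q = 285.8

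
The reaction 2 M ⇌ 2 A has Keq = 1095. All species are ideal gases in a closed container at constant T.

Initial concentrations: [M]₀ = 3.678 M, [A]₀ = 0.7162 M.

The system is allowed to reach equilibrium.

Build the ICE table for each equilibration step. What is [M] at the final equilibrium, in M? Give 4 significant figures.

Q₀ = 0.03792 vs Keq = 1095 ⇒ Q<K, forward
Step 1:
                    M           A
  Initial       3.678      0.7162
  Change       -3.549       3.549
  Equil        0.1289       4.265
  solve Keq expr → x = 1.775; check Q = 1095

[M]_eq = 0.1289 M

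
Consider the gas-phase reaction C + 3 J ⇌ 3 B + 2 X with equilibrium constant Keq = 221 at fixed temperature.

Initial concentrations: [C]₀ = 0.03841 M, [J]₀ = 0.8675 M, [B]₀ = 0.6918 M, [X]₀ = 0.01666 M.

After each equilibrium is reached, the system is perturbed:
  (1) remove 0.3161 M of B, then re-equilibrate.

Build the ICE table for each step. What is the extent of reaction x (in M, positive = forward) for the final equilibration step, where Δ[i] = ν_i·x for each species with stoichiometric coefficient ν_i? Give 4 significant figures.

x = 3.7682e-05 M

Q₀ = 0.003665 vs Keq = 221 ⇒ Q<K, forward
Step 1:
                    C           J           B           X
  init        0.03841      0.8675      0.6918     0.01666
  Δ          -0.03836     -0.1151      0.1151     0.07672
  eq       4.8663e-05      0.7524      0.8069     0.09338
  solve Keq expr → x = 0.03836; check Q = 221
Then remove 0.3161 M of B.
Step 2:
                    C           J           B           X
  init     4.8663e-05      0.7524      0.4908     0.09338
  Δ       -3.7682e-05 -1.1305e-04  1.1305e-04  7.5365e-05
  eq       1.0981e-05      0.7523      0.4909     0.09346
  solve Keq expr → x = 3.7682e-05; check Q = 221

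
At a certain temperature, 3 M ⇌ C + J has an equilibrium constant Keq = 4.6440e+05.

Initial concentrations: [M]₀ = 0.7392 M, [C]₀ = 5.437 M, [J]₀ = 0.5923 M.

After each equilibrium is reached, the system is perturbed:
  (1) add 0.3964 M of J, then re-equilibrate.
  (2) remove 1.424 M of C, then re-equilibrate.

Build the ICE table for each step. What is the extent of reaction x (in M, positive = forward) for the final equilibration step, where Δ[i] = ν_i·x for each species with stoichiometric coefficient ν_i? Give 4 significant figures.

Q₀ = 7.973 vs Keq = 4.6440e+05 ⇒ Q<K, forward
Step 1:
                    M           C           J
  Initial      0.7392       5.437      0.5923
  Change      -0.7175      0.2392      0.2392
  Equil       0.02166       5.676      0.8315
  solve Keq expr → x = 0.2392; check Q = 4.6440e+05
Then add 0.3964 M of J.
Step 2:
                    M           C           J
  Initial     0.02166       5.676       1.228
  Change     0.002998 -9.9921e-04 -9.9921e-04
  Equil       0.02466       5.675       1.227
  solve Keq expr → x = -9.9921e-04; check Q = 4.6440e+05
Then remove 1.424 M of C.
Step 3:
                    M           C           J
  Initial     0.02466       4.251       1.227
  Change    -0.002258  7.5266e-04  7.5266e-04
  Equil        0.0224       4.252       1.228
  solve Keq expr → x = 7.5266e-04; check Q = 4.6440e+05

x = 7.5266e-04 M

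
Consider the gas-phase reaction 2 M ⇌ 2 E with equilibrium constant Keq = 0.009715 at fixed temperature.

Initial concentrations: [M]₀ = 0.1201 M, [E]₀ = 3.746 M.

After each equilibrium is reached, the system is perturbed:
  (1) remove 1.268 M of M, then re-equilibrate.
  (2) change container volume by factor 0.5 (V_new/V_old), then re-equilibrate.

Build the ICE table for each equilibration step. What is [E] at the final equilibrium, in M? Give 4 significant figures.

[E]_eq = 0.4662 M

Q₀ = 972.9 vs Keq = 0.009715 ⇒ Q>K, reverse
Step 1:
                   M          E
  I           0.1201      3.746
  C            3.399     -3.399
  E            3.519     0.3469
  solve Keq expr → x = -1.7; check Q = 0.009715
Then remove 1.268 M of M.
Step 2:
                   M          E
  I            2.251     0.3469
  C           0.1138    -0.1138
  E            2.365     0.2331
  solve Keq expr → x = -0.05688; check Q = 0.009715
Then change container volume by factor 0.5 (V_new/V_old).
Step 3:
                   M          E
  I             4.73     0.4662
  C                0          0
  E             4.73     0.4662
  solve Keq expr → x = 0; check Q = 0.009715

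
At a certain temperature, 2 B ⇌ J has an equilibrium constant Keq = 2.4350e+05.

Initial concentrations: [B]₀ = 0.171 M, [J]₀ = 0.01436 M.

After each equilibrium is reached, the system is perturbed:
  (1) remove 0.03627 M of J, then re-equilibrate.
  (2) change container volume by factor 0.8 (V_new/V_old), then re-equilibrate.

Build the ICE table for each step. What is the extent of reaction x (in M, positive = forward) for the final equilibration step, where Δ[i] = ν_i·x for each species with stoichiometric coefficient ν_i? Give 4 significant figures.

x = 3.3591e-05 M

Q₀ = 0.4911 vs Keq = 2.4350e+05 ⇒ Q<K, forward
Step 1:
                   B          J
  I            0.171    0.01436
  C          -0.1704    0.08518
  E       6.3937e-04    0.09954
  solve Keq expr → x = 0.08518; check Q = 2.4350e+05
Then remove 0.03627 M of J.
Step 2:
                   B          J
  I       6.3937e-04    0.06327
  C       -1.2936e-04 6.4682e-05
  E       5.1000e-04    0.06333
  solve Keq expr → x = 6.4682e-05; check Q = 2.4350e+05
Then change container volume by factor 0.8 (V_new/V_old).
Step 3:
                   B          J
  I       6.3750e-04    0.07917
  C       -6.7182e-05 3.3591e-05
  E       5.7032e-04     0.0792
  solve Keq expr → x = 3.3591e-05; check Q = 2.4350e+05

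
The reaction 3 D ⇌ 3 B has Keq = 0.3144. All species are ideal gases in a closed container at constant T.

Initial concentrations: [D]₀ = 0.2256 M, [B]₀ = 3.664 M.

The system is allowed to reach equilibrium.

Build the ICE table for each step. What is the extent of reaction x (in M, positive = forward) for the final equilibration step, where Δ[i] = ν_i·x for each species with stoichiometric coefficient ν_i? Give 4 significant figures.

x = -0.6966 M

Q₀ = 4284 vs Keq = 0.3144 ⇒ Q>K, reverse
Step 1:
                  D         B
  I          0.2256     3.664
  C            2.09     -2.09
  E           2.315     1.574
  solve Keq expr → x = -0.6966; check Q = 0.3144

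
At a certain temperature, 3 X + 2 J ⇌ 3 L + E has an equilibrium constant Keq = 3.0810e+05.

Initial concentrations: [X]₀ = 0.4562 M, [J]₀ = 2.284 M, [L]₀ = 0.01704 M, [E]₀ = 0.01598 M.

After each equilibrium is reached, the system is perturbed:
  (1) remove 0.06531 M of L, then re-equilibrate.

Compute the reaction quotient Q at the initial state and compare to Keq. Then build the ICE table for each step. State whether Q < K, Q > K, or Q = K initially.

Q₀ = 1.5963e-07 vs Keq = 3.0810e+05 ⇒ Q<K, forward
Step 1:
                    X           J           L           E
  I            0.4562       2.284     0.01704     0.01598
  C           -0.4538     -0.3025      0.4538      0.1513
  E          0.002434       1.981      0.4708      0.1672
  solve Keq expr → x = 0.1513; check Q = 3.0810e+05
Then remove 0.06531 M of L.
Step 2:
                    X           J           L           E
  I          0.002434       1.981      0.4055      0.1672
  C       -3.3534e-04 -2.2356e-04  3.3534e-04  1.1178e-04
  E          0.002099       1.981      0.4058      0.1673
  solve Keq expr → x = 1.1178e-04; check Q = 3.0810e+05

Q₀ = 1.5963e-07; Q < K (proceeds forward)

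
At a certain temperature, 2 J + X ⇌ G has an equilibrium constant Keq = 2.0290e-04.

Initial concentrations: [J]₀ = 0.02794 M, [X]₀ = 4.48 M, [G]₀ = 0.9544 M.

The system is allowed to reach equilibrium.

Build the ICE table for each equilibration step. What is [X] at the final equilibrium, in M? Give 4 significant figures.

[X]_eq = 5.43 M

Q₀ = 272.9 vs Keq = 2.0290e-04 ⇒ Q>K, reverse
Step 1:
                  J         X         G
  I         0.02794      4.48    0.9544
  C           1.901    0.9503   -0.9503
  E           1.929      5.43  0.004098
  solve Keq expr → x = -0.9503; check Q = 2.0290e-04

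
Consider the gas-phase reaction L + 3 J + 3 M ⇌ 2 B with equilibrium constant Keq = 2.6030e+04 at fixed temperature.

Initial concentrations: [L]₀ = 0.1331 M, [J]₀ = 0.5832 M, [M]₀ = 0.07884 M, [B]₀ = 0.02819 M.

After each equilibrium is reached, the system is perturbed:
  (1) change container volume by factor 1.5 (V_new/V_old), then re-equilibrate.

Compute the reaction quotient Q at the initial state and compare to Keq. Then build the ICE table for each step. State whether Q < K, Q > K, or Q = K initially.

Q₀ = 61.42 vs Keq = 2.6030e+04 ⇒ Q<K, forward
Step 1:
                  L         J         M         B
  init       0.1331    0.5832   0.07884   0.02819
  Δ        -0.01906  -0.05717  -0.05717   0.03811
  eq          0.114     0.526   0.02167    0.0663
  solve Keq expr → x = 0.01906; check Q = 2.6030e+04
Then change container volume by factor 1.5 (V_new/V_old).
Step 2:
                  L         J         M         B
  init      0.07603    0.3507   0.01445    0.0442
  Δ        0.003323   0.00997   0.00997 -0.006647
  eq        0.07935    0.3607   0.02442   0.03756
  solve Keq expr → x = -0.003323; check Q = 2.6030e+04

Q₀ = 61.42; Q < K (proceeds forward)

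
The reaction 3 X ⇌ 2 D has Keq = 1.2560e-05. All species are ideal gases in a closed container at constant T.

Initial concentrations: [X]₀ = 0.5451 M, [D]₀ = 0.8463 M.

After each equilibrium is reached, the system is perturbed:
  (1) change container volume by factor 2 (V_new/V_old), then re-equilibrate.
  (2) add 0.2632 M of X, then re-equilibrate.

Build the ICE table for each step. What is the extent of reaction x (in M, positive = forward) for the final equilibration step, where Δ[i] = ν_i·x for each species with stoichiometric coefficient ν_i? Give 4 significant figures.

Q₀ = 4.422 vs Keq = 1.2560e-05 ⇒ Q>K, reverse
Step 1:
                    X           D
  I            0.5451      0.8463
  C             1.257     -0.8377
  E             1.802    0.008571
  solve Keq expr → x = -0.4189; check Q = 1.2560e-05
Then change container volume by factor 2 (V_new/V_old).
Step 2:
                    X           D
  I            0.9008    0.004285
  C          0.001869   -0.001246
  E            0.9027     0.00304
  solve Keq expr → x = -6.2286e-04; check Q = 1.2560e-05
Then add 0.2632 M of X.
Step 3:
                    X           D
  I             1.166     0.00304
  C         -0.002115     0.00141
  E             1.164     0.00445
  solve Keq expr → x = 7.0494e-04; check Q = 1.2560e-05

x = 7.0494e-04 M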